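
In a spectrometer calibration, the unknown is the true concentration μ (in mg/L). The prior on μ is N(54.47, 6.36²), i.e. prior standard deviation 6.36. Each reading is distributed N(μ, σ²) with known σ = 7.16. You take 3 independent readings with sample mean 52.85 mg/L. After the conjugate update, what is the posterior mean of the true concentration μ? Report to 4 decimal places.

For Normal data with known variance σ², a Normal(μ₀, σ₀²) prior on μ is conjugate. Posterior precision = 1/σ₀² + n/σ²; posterior mean is the precision-weighted average of μ₀ and x̄.
n·x̄ = 3·52.85 = 158.55.
σ₀² = 6.36² = 40.4496, σ² = 7.16² = 51.2656; σ² + n·σ₀² = 51.2656 + 3·40.4496 = 172.6144.
Posterior mean = (μ₀/σ₀² + n·x̄/σ²)/(1/σ₀² + n/σ²) = (σ²·μ₀ + σ₀²·n·x̄)/(σ² + n·σ₀²) = (51.2656·54.47 + 40.4496·158.55)/172.6144 = 9205.721312/172.6144 = 53.3311.

53.3311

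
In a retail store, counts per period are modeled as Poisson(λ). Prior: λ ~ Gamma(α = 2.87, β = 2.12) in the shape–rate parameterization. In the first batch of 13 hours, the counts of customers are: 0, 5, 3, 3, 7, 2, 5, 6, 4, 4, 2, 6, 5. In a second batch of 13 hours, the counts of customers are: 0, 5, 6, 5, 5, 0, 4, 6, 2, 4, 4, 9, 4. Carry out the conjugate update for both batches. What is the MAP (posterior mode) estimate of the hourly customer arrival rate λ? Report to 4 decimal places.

With a Gamma(shape α, rate β) prior, the Poisson likelihood is conjugate: the posterior is Gamma(α + ΣXᵢ, β + n).
Batch 1: sum of counts S = 52 over n = 13 hours.
After batch 1: Gamma(α+S, β+n) = Gamma(2.87+52, 2.12+13) = Gamma(54.87, 15.12).
Batch 2: sum of counts S = 54 over n = 13 hours.
After batch 2: Gamma(α+S, β+n) = Gamma(54.87+54, 15.12+13) = Gamma(108.87, 28.12).
Mode of Gamma(α,β) for α≥1 is (α−1)/β = 107.87/28.12 = 3.8361.

3.8361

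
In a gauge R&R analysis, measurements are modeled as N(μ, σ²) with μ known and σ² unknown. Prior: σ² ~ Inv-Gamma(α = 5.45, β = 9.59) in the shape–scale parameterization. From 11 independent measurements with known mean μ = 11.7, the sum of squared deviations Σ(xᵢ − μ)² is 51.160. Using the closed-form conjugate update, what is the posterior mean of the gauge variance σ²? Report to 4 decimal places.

3.5347

With known mean μ and an Inverse-Gamma(α, β) prior on σ², the Normal likelihood is conjugate: posterior is Inv-Gamma(α + n/2, β + Σ(xᵢ−μ)²/2).
Posterior: Inv-Gamma(5.45 + 11/2, 9.59 + 51.160/2) = Inv-Gamma(10.95, 35.1700).
E[σ²|data] = β/(α−1) = 35.1700/9.95 = 3.5347.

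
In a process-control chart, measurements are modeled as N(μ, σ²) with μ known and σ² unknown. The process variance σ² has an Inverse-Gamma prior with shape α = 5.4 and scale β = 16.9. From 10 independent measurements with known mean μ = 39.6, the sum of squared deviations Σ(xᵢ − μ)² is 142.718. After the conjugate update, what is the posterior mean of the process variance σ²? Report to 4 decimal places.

With known mean μ and an Inverse-Gamma(α, β) prior on σ², the Normal likelihood is conjugate: posterior is Inv-Gamma(α + n/2, β + Σ(xᵢ−μ)²/2).
Posterior: Inv-Gamma(5.4 + 10/2, 16.9 + 142.718/2) = Inv-Gamma(10.40, 88.2590).
E[σ²|data] = β/(α−1) = 88.2590/9.40 = 9.3893.

9.3893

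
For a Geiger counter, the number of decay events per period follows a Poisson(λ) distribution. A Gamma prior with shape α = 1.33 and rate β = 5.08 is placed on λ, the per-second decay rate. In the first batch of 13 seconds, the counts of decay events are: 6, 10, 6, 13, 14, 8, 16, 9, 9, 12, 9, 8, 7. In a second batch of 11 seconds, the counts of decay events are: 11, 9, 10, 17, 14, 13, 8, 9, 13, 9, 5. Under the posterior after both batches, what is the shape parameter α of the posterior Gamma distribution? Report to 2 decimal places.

With a Gamma(shape α, rate β) prior, the Poisson likelihood is conjugate: the posterior is Gamma(α + ΣXᵢ, β + n).
Batch 1: sum of counts S = 127 over n = 13 seconds.
After batch 1: Gamma(α+S, β+n) = Gamma(1.33+127, 5.08+13) = Gamma(128.33, 18.08).
Batch 2: sum of counts S = 118 over n = 11 seconds.
After batch 2: Gamma(α+S, β+n) = Gamma(128.33+118, 18.08+11) = Gamma(246.33, 29.08).
Posterior α = 246.33.

246.33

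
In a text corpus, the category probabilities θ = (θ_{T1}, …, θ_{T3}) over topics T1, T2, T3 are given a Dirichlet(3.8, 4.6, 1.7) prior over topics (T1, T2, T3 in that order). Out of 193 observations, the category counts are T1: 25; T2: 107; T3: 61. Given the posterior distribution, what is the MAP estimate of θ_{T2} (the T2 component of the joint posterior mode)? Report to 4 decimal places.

The Dirichlet prior is conjugate to the Multinomial likelihood: each posterior αⱼ = prior αⱼ + observed count nⱼ.
Posterior concentration: (28.8, 111.6, 62.7), total = 203.1.
Joint mode component: (α_{T2}−1)/(Σα−K) = 110.6/200.1 = 0.5527.

0.5527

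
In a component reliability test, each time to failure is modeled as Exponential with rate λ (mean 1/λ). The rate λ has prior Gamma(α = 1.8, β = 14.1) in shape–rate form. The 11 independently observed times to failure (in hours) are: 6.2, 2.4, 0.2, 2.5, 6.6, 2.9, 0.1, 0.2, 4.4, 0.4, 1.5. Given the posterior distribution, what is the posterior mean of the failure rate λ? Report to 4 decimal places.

0.3084

With a Gamma(shape α, rate β) prior on the exponential rate λ, the posterior after n observations with total T = Σxᵢ is Gamma(α+n, β+T).
Sum of observations T = 27.4 hours; n = 11.
Posterior: Gamma(1.8+11, 14.1+27.4) = Gamma(12.8, 41.5).
Posterior mean of λ = α/β = 12.8/41.5 = 0.3084.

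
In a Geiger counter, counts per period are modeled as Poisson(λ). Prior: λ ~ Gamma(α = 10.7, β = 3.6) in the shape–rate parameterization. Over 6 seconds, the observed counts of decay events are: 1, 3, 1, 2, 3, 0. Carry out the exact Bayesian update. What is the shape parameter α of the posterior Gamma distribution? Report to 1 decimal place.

20.7

With a Gamma(shape α, rate β) prior, the Poisson likelihood is conjugate: the posterior is Gamma(α + ΣXᵢ, β + n).
Sum of counts S = 10 over n = 6 seconds.
Posterior: Gamma(α+S, β+n) = Gamma(10.7+10, 3.6+6) = Gamma(20.7, 9.6).
Posterior α = 20.7.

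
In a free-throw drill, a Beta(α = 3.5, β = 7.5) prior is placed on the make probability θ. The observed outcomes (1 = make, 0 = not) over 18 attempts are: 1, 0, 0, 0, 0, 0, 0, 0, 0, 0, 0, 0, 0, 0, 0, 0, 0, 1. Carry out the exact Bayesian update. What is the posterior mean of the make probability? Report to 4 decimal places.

0.1897

The Beta prior is conjugate to a Binomial/Bernoulli likelihood; the update adds successes to α and failures to β.
Posterior: Beta(α+k, β+n−k) = Beta(3.5+2, 7.5+16) = Beta(5.5, 23.5).
Posterior mean = α/(α+β) = 5.5/29.0 = 0.1897.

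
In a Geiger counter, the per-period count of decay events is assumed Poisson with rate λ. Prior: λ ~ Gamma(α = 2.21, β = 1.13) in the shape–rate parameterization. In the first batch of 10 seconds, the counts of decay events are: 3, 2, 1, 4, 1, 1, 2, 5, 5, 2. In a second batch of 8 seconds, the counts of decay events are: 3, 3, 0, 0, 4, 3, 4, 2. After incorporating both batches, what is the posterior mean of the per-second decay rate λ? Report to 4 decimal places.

With a Gamma(shape α, rate β) prior, the Poisson likelihood is conjugate: the posterior is Gamma(α + ΣXᵢ, β + n).
Batch 1: sum of counts S = 26 over n = 10 seconds.
After batch 1: Gamma(α+S, β+n) = Gamma(2.21+26, 1.13+10) = Gamma(28.21, 11.13).
Batch 2: sum of counts S = 19 over n = 8 seconds.
After batch 2: Gamma(α+S, β+n) = Gamma(28.21+19, 11.13+8) = Gamma(47.21, 19.13).
Posterior mean = α/β = 47.21/19.13 = 2.4679.

2.4679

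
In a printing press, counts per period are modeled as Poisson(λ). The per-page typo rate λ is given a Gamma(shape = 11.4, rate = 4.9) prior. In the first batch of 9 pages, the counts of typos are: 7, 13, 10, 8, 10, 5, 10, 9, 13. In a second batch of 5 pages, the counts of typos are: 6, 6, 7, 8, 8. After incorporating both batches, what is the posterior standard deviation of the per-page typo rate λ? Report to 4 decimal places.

With a Gamma(shape α, rate β) prior, the Poisson likelihood is conjugate: the posterior is Gamma(α + ΣXᵢ, β + n).
Batch 1: sum of counts S = 85 over n = 9 pages.
After batch 1: Gamma(α+S, β+n) = Gamma(11.4+85, 4.9+9) = Gamma(96.4, 13.9).
Batch 2: sum of counts S = 35 over n = 5 pages.
After batch 2: Gamma(α+S, β+n) = Gamma(96.4+35, 13.9+5) = Gamma(131.4, 18.9).
SD = √α/β = √131.4/18.9 = 0.6065.

0.6065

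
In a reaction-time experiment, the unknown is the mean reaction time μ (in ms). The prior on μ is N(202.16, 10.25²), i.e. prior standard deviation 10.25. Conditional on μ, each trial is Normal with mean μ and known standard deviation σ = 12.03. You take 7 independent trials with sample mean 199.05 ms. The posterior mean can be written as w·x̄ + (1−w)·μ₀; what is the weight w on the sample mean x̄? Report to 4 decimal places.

For Normal data with known variance σ², a Normal(μ₀, σ₀²) prior on μ is conjugate. Posterior precision = 1/σ₀² + n/σ²; posterior mean is the precision-weighted average of μ₀ and x̄.
σ₀² = 10.25² = 105.0625, σ² = 12.03² = 144.7209. Prior precision 1/σ₀² = 1/105.0625; data precision n/σ² = 7/144.7209.
w = (n/σ²)/(1/σ₀² + n/σ²) = n·σ₀²/(σ² + n·σ₀²) = 7·105.0625/(144.7209 + 7·105.0625) = 735.4375/880.1584 = 0.8356.

0.8356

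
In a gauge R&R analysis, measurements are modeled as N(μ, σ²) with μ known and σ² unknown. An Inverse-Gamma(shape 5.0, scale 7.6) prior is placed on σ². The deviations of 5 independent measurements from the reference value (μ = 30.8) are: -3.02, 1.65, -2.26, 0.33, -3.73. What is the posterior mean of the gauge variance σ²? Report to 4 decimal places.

With known mean μ and an Inverse-Gamma(α, β) prior on σ², the Normal likelihood is conjugate: posterior is Inv-Gamma(α + n/2, β + Σ(xᵢ−μ)²/2).
Σ(xᵢ−μ)² = (-3.02)² + (1.65)² + (-2.26)² + (0.33)² + (-3.73)² = 30.9723.
Posterior: Inv-Gamma(5.0 + 5/2, 7.6 + 30.9723/2) = Inv-Gamma(7.50, 23.08615).
E[σ²|data] = β/(α−1) = 23.08615/6.50 = 3.5517.

3.5517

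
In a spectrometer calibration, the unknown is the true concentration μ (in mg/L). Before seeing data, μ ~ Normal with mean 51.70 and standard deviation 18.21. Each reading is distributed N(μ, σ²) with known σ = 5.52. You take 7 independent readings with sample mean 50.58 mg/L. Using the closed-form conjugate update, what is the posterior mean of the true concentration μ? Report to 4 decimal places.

50.5945

For Normal data with known variance σ², a Normal(μ₀, σ₀²) prior on μ is conjugate. Posterior precision = 1/σ₀² + n/σ²; posterior mean is the precision-weighted average of μ₀ and x̄.
n·x̄ = 7·50.58 = 354.06.
σ₀² = 18.21² = 331.6041, σ² = 5.52² = 30.4704; σ² + n·σ₀² = 30.4704 + 7·331.6041 = 2351.6991.
Posterior mean = (μ₀/σ₀² + n·x̄/σ²)/(1/σ₀² + n/σ²) = (σ²·μ₀ + σ₀²·n·x̄)/(σ² + n·σ₀²) = (30.4704·51.70 + 331.6041·354.06)/2351.6991 = 118983.067326/2351.6991 = 50.5945.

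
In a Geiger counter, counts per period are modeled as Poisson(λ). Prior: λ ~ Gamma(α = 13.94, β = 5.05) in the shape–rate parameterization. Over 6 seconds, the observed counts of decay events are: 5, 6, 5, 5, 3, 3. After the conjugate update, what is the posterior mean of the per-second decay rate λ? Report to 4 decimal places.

3.7050

With a Gamma(shape α, rate β) prior, the Poisson likelihood is conjugate: the posterior is Gamma(α + ΣXᵢ, β + n).
Sum of counts S = 27 over n = 6 seconds.
Posterior: Gamma(α+S, β+n) = Gamma(13.94+27, 5.05+6) = Gamma(40.94, 11.05).
Posterior mean = α/β = 40.94/11.05 = 3.7050.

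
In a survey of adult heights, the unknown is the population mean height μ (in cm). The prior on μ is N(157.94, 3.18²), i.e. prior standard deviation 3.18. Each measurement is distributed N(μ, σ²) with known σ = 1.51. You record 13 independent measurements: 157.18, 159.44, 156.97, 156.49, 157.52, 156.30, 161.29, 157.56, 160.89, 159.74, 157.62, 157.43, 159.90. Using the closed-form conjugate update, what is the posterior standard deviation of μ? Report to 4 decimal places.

For Normal data with known variance σ², a Normal(μ₀, σ₀²) prior on μ is conjugate. Posterior precision = 1/σ₀² + n/σ²; posterior mean is the precision-weighted average of μ₀ and x̄.
σ₀² = 3.18² = 10.1124, σ² = 1.51² = 2.2801; σ² + n·σ₀² = 2.2801 + 13·10.1124 = 133.7413.
Posterior precision = 1/σ₀² + n/σ² = 1/10.1124 + 13/2.2801 = (σ² + n·σ₀²)/(σ₀²σ²) = 133.7413/(10.1124·2.2801); posterior variance σₙ² = σ₀²σ²/(σ² + n·σ₀²) = 10.1124·2.2801/133.7413 = 0.172402.
Posterior SD = √σₙ² = √(10.1124·2.2801/133.7413) = 0.4152.

0.4152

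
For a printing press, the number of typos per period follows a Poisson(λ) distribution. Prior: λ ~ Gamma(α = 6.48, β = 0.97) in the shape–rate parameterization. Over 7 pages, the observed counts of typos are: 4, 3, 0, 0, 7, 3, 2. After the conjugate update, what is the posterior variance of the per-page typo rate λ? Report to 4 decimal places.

With a Gamma(shape α, rate β) prior, the Poisson likelihood is conjugate: the posterior is Gamma(α + ΣXᵢ, β + n).
Sum of counts S = 19 over n = 7 pages.
Posterior: Gamma(α+S, β+n) = Gamma(6.48+19, 0.97+7) = Gamma(25.48, 7.97).
Var = α/β² = 25.48/7.97² = 0.4011.

0.4011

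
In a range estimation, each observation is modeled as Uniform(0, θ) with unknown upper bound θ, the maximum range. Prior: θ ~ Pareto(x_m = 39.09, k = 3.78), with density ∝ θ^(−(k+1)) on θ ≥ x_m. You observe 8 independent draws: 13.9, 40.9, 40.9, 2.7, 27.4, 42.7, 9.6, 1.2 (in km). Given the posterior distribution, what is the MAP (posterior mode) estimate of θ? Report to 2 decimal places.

A Pareto(scale x_m, shape k) prior on the upper bound θ of Uniform(0, θ) is conjugate: posterior is Pareto(max(x_m, max xᵢ), k + n).
Sample maximum = 42.7; prior scale x_m = 39.09 → posterior scale = max = 42.70.
Posterior shape = 3.78 + 8 = 11.78.
The Pareto density is decreasing on [x_m, ∞), so the mode is x_m = 42.70.

42.70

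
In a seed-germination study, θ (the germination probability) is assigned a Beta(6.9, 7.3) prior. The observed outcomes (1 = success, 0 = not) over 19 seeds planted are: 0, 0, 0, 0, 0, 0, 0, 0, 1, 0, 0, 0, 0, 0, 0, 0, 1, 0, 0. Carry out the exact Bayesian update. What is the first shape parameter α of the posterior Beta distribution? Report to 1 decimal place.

8.9

The Beta prior is conjugate to a Binomial/Bernoulli likelihood; the update adds successes to α and failures to β.
Posterior: Beta(α+k, β+n−k) = Beta(6.9+2, 7.3+17) = Beta(8.9, 24.3).
Posterior α = 8.9.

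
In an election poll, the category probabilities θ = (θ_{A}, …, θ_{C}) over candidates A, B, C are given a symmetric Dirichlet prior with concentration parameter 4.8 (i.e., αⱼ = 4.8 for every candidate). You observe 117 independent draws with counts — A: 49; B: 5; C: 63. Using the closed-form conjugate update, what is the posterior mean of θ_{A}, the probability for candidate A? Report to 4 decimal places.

The Dirichlet prior is conjugate to the Multinomial likelihood: each posterior αⱼ = prior αⱼ + observed count nⱼ.
Posterior concentration: (53.8, 9.8, 67.8), total = 131.4.
E[θ_{A}|data] = α_{A}/Σα = 53.8/131.4 = 0.4094.

0.4094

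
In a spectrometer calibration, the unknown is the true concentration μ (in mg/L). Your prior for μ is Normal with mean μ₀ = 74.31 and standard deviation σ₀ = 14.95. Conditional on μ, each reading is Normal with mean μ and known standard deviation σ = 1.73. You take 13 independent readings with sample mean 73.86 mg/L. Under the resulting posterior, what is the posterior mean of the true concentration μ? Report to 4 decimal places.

73.8605

For Normal data with known variance σ², a Normal(μ₀, σ₀²) prior on μ is conjugate. Posterior precision = 1/σ₀² + n/σ²; posterior mean is the precision-weighted average of μ₀ and x̄.
n·x̄ = 13·73.86 = 960.18.
σ₀² = 14.95² = 223.5025, σ² = 1.73² = 2.9929; σ² + n·σ₀² = 2.9929 + 13·223.5025 = 2908.5254.
Posterior mean = (μ₀/σ₀² + n·x̄/σ²)/(1/σ₀² + n/σ²) = (σ²·μ₀ + σ₀²·n·x̄)/(σ² + n·σ₀²) = (2.9929·74.31 + 223.5025·960.18)/2908.5254 = 214825.032849/2908.5254 = 73.8605.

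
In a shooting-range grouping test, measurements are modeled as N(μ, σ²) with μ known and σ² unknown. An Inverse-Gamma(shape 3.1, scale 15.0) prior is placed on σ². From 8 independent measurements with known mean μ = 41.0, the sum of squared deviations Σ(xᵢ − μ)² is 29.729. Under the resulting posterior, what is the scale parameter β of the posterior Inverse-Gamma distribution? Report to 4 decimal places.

29.8645

With known mean μ and an Inverse-Gamma(α, β) prior on σ², the Normal likelihood is conjugate: posterior is Inv-Gamma(α + n/2, β + Σ(xᵢ−μ)²/2).
Posterior: Inv-Gamma(3.1 + 8/2, 15.0 + 29.729/2) = Inv-Gamma(7.10, 29.8645).
Posterior β = 29.8645.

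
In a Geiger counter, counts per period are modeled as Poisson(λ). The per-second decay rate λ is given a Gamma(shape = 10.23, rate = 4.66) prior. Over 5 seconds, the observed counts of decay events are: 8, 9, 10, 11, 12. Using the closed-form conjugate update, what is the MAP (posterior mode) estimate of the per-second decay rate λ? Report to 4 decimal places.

6.1315

With a Gamma(shape α, rate β) prior, the Poisson likelihood is conjugate: the posterior is Gamma(α + ΣXᵢ, β + n).
Sum of counts S = 50 over n = 5 seconds.
Posterior: Gamma(α+S, β+n) = Gamma(10.23+50, 4.66+5) = Gamma(60.23, 9.66).
Mode of Gamma(α,β) for α≥1 is (α−1)/β = 59.23/9.66 = 6.1315.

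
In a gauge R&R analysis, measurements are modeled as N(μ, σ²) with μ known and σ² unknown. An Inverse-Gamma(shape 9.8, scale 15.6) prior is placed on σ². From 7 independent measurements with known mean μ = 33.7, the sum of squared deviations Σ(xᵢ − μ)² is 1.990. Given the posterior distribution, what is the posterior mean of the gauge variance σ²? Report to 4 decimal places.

With known mean μ and an Inverse-Gamma(α, β) prior on σ², the Normal likelihood is conjugate: posterior is Inv-Gamma(α + n/2, β + Σ(xᵢ−μ)²/2).
Posterior: Inv-Gamma(9.8 + 7/2, 15.6 + 1.990/2) = Inv-Gamma(13.30, 16.5950).
E[σ²|data] = β/(α−1) = 16.5950/12.30 = 1.3492.

1.3492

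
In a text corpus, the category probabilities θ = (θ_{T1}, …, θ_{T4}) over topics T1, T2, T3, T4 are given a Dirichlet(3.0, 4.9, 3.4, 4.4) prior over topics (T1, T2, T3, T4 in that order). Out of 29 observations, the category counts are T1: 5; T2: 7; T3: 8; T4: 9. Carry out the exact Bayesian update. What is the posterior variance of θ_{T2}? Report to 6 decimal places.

0.004275

The Dirichlet prior is conjugate to the Multinomial likelihood: each posterior αⱼ = prior αⱼ + observed count nⱼ.
Posterior concentration: (8.0, 11.9, 11.4, 13.4), total = 44.7.
Var[θ_j] = α_j(Σα−α_j)/((Σα)²(Σα+1)) = 11.9·32.8/(44.7²·45.7) = 0.004275.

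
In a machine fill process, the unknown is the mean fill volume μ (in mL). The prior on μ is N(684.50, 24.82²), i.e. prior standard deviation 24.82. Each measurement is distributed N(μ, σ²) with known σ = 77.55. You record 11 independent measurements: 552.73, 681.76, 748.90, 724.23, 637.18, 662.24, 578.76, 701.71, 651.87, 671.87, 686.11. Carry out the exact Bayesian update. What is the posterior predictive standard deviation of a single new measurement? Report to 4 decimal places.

For Normal data with known variance σ², a Normal(μ₀, σ₀²) prior on μ is conjugate. Posterior precision = 1/σ₀² + n/σ²; posterior mean is the precision-weighted average of μ₀ and x̄.
σ₀² = 24.82² = 616.0324, σ² = 77.55² = 6014.0025; σ² + n·σ₀² = 6014.0025 + 11·616.0324 = 12790.3589.
Posterior precision = 1/σ₀² + n/σ² = 1/616.0324 + 11/6014.0025 = (σ² + n·σ₀²)/(σ₀²σ²) = 12790.3589/(616.0324·6014.0025); posterior variance σₙ² = σ₀²σ²/(σ² + n·σ₀²) = 616.0324·6014.0025/12790.3589 = 289.657266.
Predictive variance for one new observation = σₙ² + σ² = 616.0324·6014.0025/12790.3589 + 6014.0025 = σ²·(σ₀² + 12790.3589)/12790.3589 = 6014.0025·13406.3913/12790.3589 = 6303.659766; SD = √(6014.0025·13406.3913/12790.3589) = 79.3956.

79.3956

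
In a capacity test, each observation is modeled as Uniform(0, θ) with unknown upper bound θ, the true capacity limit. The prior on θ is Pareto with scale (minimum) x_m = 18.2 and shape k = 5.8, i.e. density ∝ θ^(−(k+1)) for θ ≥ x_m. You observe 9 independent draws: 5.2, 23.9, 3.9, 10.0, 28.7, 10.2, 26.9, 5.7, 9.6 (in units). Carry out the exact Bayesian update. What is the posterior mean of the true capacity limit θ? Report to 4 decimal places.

30.7797

A Pareto(scale x_m, shape k) prior on the upper bound θ of Uniform(0, θ) is conjugate: posterior is Pareto(max(x_m, max xᵢ), k + n).
Sample maximum = 28.7; prior scale x_m = 18.2 → posterior scale = max = 28.7.
Posterior shape = 5.8 + 9 = 14.8.
E[θ|data] = k·x_m/(k−1) = 14.8·28.7/13.8 = 30.7797.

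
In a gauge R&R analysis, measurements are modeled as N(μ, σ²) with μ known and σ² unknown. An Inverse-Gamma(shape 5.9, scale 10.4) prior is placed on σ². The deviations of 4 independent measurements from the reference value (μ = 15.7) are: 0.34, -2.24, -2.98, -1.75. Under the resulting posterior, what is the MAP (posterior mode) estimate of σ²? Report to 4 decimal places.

2.1279

With known mean μ and an Inverse-Gamma(α, β) prior on σ², the Normal likelihood is conjugate: posterior is Inv-Gamma(α + n/2, β + Σ(xᵢ−μ)²/2).
Σ(xᵢ−μ)² = (0.34)² + (-2.24)² + (-2.98)² + (-1.75)² = 17.0761.
Posterior: Inv-Gamma(5.9 + 4/2, 10.4 + 17.0761/2) = Inv-Gamma(7.90, 18.93805).
Mode = β/(α+1) = 18.93805/8.90 = 2.1279.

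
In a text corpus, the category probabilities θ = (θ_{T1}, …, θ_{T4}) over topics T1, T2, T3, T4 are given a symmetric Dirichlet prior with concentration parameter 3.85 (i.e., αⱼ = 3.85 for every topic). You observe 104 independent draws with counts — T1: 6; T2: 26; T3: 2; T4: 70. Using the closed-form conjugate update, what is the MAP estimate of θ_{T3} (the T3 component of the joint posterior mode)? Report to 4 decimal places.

0.0420

The Dirichlet prior is conjugate to the Multinomial likelihood: each posterior αⱼ = prior αⱼ + observed count nⱼ.
Posterior concentration: (9.85, 29.85, 5.85, 73.85), total = 119.40.
Joint mode component: (α_{T3}−1)/(Σα−K) = 4.85/115.40 = 0.0420.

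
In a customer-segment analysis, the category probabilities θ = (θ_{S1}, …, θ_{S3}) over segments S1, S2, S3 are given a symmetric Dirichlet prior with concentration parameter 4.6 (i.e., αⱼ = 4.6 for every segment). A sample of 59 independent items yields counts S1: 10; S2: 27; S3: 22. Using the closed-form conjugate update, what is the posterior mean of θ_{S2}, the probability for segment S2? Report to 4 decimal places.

0.4341

The Dirichlet prior is conjugate to the Multinomial likelihood: each posterior αⱼ = prior αⱼ + observed count nⱼ.
Posterior concentration: (14.6, 31.6, 26.6), total = 72.8.
E[θ_{S2}|data] = α_{S2}/Σα = 31.6/72.8 = 0.4341.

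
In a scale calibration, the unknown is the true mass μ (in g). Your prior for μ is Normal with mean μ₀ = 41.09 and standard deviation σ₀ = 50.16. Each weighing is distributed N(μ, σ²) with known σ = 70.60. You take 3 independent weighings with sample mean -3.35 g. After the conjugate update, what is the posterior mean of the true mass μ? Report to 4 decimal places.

14.3245

For Normal data with known variance σ², a Normal(μ₀, σ₀²) prior on μ is conjugate. Posterior precision = 1/σ₀² + n/σ²; posterior mean is the precision-weighted average of μ₀ and x̄.
n·x̄ = 3·(-3.35) = -10.05.
σ₀² = 50.16² = 2516.0256, σ² = 70.60² = 4984.36; σ² + n·σ₀² = 4984.36 + 3·2516.0256 = 12532.4368.
Posterior mean = (μ₀/σ₀² + n·x̄/σ²)/(1/σ₀² + n/σ²) = (σ²·μ₀ + σ₀²·n·x̄)/(σ² + n·σ₀²) = (4984.36·41.09 + 2516.0256·(-10.05))/12532.4368 = 179521.29512/12532.4368 = 14.3245.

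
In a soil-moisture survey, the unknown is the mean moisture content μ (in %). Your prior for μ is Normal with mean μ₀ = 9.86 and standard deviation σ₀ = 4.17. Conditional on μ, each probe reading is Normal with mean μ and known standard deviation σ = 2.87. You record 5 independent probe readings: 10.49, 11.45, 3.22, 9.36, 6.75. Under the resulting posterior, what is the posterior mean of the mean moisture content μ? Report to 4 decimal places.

8.3930

For Normal data with known variance σ², a Normal(μ₀, σ₀²) prior on μ is conjugate. Posterior precision = 1/σ₀² + n/σ²; posterior mean is the precision-weighted average of μ₀ and x̄.
Σxᵢ = 10.49 + 11.45 + 3.22 + 9.36 + 6.75 = 41.27, so n·x̄ = 41.27.
σ₀² = 4.17² = 17.3889, σ² = 2.87² = 8.2369; σ² + n·σ₀² = 8.2369 + 5·17.3889 = 95.1814.
Posterior mean = (μ₀/σ₀² + n·x̄/σ²)/(1/σ₀² + n/σ²) = (σ²·μ₀ + σ₀²·n·x̄)/(σ² + n·σ₀²) = (8.2369·9.86 + 17.3889·41.27)/95.1814 = 798.855737/95.1814 = 8.3930.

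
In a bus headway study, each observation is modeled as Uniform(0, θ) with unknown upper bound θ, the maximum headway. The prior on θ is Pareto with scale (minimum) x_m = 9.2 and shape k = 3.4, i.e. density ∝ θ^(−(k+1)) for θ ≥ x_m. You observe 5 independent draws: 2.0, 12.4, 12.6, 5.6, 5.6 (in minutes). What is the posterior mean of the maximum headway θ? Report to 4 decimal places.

14.3027

A Pareto(scale x_m, shape k) prior on the upper bound θ of Uniform(0, θ) is conjugate: posterior is Pareto(max(x_m, max xᵢ), k + n).
Sample maximum = 12.6; prior scale x_m = 9.2 → posterior scale = max = 12.6.
Posterior shape = 3.4 + 5 = 8.4.
E[θ|data] = k·x_m/(k−1) = 8.4·12.6/7.4 = 14.3027.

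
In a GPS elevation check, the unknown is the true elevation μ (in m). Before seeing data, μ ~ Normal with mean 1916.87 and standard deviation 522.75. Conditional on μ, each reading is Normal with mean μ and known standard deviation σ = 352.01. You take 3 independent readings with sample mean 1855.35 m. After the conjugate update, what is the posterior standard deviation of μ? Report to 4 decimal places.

For Normal data with known variance σ², a Normal(μ₀, σ₀²) prior on μ is conjugate. Posterior precision = 1/σ₀² + n/σ²; posterior mean is the precision-weighted average of μ₀ and x̄.
σ₀² = 522.75² = 273267.5625, σ² = 352.01² = 123911.0401; σ² + n·σ₀² = 123911.0401 + 3·273267.5625 = 943713.7276.
Posterior precision = 1/σ₀² + n/σ² = 1/273267.5625 + 3/123911.0401 = (σ² + n·σ₀²)/(σ₀²σ²) = 943713.7276/(273267.5625·123911.0401); posterior variance σₙ² = σ₀²σ²/(σ² + n·σ₀²) = 273267.5625·123911.0401/943713.7276 = 35880.444360.
Posterior SD = √σₙ² = √(273267.5625·123911.0401/943713.7276) = 189.4213.

189.4213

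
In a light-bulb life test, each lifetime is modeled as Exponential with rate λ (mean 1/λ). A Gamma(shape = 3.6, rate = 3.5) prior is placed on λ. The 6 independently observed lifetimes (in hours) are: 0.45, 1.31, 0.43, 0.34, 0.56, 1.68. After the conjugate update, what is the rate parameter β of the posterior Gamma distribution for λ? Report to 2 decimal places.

8.27

With a Gamma(shape α, rate β) prior on the exponential rate λ, the posterior after n observations with total T = Σxᵢ is Gamma(α+n, β+T).
Sum of observations T = 4.77 hours; n = 6.
Posterior: Gamma(3.6+6, 3.5+4.77) = Gamma(9.6, 8.27).
Posterior β = 8.27.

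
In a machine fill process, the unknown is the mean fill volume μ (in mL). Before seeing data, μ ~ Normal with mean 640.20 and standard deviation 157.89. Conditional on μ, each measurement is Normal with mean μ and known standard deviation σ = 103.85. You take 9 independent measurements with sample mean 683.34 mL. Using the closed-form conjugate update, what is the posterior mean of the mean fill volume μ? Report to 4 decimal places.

681.3614

For Normal data with known variance σ², a Normal(μ₀, σ₀²) prior on μ is conjugate. Posterior precision = 1/σ₀² + n/σ²; posterior mean is the precision-weighted average of μ₀ and x̄.
n·x̄ = 9·683.34 = 6150.06.
σ₀² = 157.89² = 24929.2521, σ² = 103.85² = 10784.8225; σ² + n·σ₀² = 10784.8225 + 9·24929.2521 = 235148.0914.
Posterior mean = (μ₀/σ₀² + n·x̄/σ²)/(1/σ₀² + n/σ²) = (σ²·μ₀ + σ₀²·n·x̄)/(σ² + n·σ₀²) = (10784.8225·640.20 + 24929.2521·6150.06)/235148.0914 = 160220839.534626/235148.0914 = 681.3614.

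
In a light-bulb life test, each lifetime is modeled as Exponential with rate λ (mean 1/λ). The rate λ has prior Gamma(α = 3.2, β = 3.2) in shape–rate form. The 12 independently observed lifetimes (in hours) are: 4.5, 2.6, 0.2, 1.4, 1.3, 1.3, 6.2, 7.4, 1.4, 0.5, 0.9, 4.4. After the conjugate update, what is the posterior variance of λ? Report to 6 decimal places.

0.012198

With a Gamma(shape α, rate β) prior on the exponential rate λ, the posterior after n observations with total T = Σxᵢ is Gamma(α+n, β+T).
Sum of observations T = 32.1 hours; n = 12.
Posterior: Gamma(3.2+12, 3.2+32.1) = Gamma(15.2, 35.3).
Var = α/β² = 0.012198.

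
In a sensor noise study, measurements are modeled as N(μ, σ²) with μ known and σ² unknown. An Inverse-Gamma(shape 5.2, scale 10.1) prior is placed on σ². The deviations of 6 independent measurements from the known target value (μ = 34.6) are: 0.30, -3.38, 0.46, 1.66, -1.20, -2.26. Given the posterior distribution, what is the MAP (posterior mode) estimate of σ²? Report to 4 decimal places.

2.2407

With known mean μ and an Inverse-Gamma(α, β) prior on σ², the Normal likelihood is conjugate: posterior is Inv-Gamma(α + n/2, β + Σ(xᵢ−μ)²/2).
Σ(xᵢ−μ)² = (0.30)² + (-3.38)² + (0.46)² + (1.66)² + (-1.20)² + (-2.26)² = 21.0292.
Posterior: Inv-Gamma(5.2 + 6/2, 10.1 + 21.0292/2) = Inv-Gamma(8.20, 20.61460).
Mode = β/(α+1) = 20.61460/9.20 = 2.2407.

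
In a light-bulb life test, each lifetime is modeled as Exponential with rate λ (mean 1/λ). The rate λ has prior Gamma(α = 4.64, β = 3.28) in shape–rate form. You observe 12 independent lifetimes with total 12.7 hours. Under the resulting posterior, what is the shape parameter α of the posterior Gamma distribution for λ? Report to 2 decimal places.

With a Gamma(shape α, rate β) prior on the exponential rate λ, the posterior after n observations with total T = Σxᵢ is Gamma(α+n, β+T).
Posterior: Gamma(4.64+12, 3.28+12.7) = Gamma(16.64, 15.98).
Posterior α = 16.64.

16.64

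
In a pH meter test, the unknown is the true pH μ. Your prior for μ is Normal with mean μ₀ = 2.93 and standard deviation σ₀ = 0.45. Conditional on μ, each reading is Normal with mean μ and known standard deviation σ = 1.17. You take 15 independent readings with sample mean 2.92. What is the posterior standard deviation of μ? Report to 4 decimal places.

0.2508

For Normal data with known variance σ², a Normal(μ₀, σ₀²) prior on μ is conjugate. Posterior precision = 1/σ₀² + n/σ²; posterior mean is the precision-weighted average of μ₀ and x̄.
σ₀² = 0.45² = 0.2025, σ² = 1.17² = 1.3689; σ² + n·σ₀² = 1.3689 + 15·0.2025 = 4.4064.
Posterior precision = 1/σ₀² + n/σ² = 1/0.2025 + 15/1.3689 = (σ² + n·σ₀²)/(σ₀²σ²) = 4.4064/(0.2025·1.3689); posterior variance σₙ² = σ₀²σ²/(σ² + n·σ₀²) = 0.2025·1.3689/4.4064 = 0.062909.
Posterior SD = √σₙ² = √(0.2025·1.3689/4.4064) = 0.2508.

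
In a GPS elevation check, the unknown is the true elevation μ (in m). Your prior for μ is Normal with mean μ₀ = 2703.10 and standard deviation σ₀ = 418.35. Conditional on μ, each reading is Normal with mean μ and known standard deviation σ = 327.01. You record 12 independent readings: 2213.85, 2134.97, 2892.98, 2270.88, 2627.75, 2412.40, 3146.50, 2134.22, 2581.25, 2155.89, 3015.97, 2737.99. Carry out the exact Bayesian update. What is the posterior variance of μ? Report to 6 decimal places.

For Normal data with known variance σ², a Normal(μ₀, σ₀²) prior on μ is conjugate. Posterior precision = 1/σ₀² + n/σ²; posterior mean is the precision-weighted average of μ₀ and x̄.
σ₀² = 418.35² = 175016.7225, σ² = 327.01² = 106935.5401; σ² + n·σ₀² = 106935.5401 + 12·175016.7225 = 2207136.2101.
Posterior precision = 1/σ₀² + n/σ² = 1/175016.7225 + 12/106935.5401 = (σ² + n·σ₀²)/(σ₀²σ²) = 2207136.2101/(175016.7225·106935.5401); posterior variance σₙ² = σ₀²σ²/(σ² + n·σ₀²) = 175016.7225·106935.5401/2207136.2101 = 8479.543610.

8479.543610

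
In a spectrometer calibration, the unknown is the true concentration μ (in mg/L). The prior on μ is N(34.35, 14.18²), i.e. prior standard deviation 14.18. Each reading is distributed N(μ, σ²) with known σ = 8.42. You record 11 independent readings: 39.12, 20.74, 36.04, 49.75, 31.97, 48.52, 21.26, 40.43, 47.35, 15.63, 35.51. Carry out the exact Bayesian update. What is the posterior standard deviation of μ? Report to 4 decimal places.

For Normal data with known variance σ², a Normal(μ₀, σ₀²) prior on μ is conjugate. Posterior precision = 1/σ₀² + n/σ²; posterior mean is the precision-weighted average of μ₀ and x̄.
σ₀² = 14.18² = 201.0724, σ² = 8.42² = 70.8964; σ² + n·σ₀² = 70.8964 + 11·201.0724 = 2282.6928.
Posterior precision = 1/σ₀² + n/σ² = 1/201.0724 + 11/70.8964 = (σ² + n·σ₀²)/(σ₀²σ²) = 2282.6928/(201.0724·70.8964); posterior variance σₙ² = σ₀²σ²/(σ² + n·σ₀²) = 201.0724·70.8964/2282.6928 = 6.244953.
Posterior SD = √σₙ² = √(201.0724·70.8964/2282.6928) = 2.4990.

2.4990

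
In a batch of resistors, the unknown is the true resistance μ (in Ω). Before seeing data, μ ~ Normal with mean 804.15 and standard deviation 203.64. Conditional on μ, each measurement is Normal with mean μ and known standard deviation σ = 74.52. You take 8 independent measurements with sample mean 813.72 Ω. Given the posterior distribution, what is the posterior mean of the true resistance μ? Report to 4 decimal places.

813.5624

For Normal data with known variance σ², a Normal(μ₀, σ₀²) prior on μ is conjugate. Posterior precision = 1/σ₀² + n/σ²; posterior mean is the precision-weighted average of μ₀ and x̄.
n·x̄ = 8·813.72 = 6509.76.
σ₀² = 203.64² = 41469.2496, σ² = 74.52² = 5553.2304; σ² + n·σ₀² = 5553.2304 + 8·41469.2496 = 337307.2272.
Posterior mean = (μ₀/σ₀² + n·x̄/σ²)/(1/σ₀² + n/σ²) = (σ²·μ₀ + σ₀²·n·x̄)/(σ² + n·σ₀²) = (5553.2304·804.15 + 41469.2496·6509.76)/337307.2272 = 274420492.502256/337307.2272 = 813.5624.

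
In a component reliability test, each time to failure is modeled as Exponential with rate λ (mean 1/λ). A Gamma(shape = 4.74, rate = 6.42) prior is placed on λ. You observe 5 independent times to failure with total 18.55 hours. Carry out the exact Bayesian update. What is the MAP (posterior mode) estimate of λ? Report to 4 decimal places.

0.3500

With a Gamma(shape α, rate β) prior on the exponential rate λ, the posterior after n observations with total T = Σxᵢ is Gamma(α+n, β+T).
Posterior: Gamma(4.74+5, 6.42+18.55) = Gamma(9.74, 24.97).
Mode = (α−1)/β = 0.3500.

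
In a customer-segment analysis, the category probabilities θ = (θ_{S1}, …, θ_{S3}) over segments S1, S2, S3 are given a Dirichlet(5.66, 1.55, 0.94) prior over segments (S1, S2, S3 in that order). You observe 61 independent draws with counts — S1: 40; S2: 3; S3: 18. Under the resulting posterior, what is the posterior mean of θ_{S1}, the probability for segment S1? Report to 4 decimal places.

The Dirichlet prior is conjugate to the Multinomial likelihood: each posterior αⱼ = prior αⱼ + observed count nⱼ.
Posterior concentration: (45.66, 4.55, 18.94), total = 69.15.
E[θ_{S1}|data] = α_{S1}/Σα = 45.66/69.15 = 0.6603.

0.6603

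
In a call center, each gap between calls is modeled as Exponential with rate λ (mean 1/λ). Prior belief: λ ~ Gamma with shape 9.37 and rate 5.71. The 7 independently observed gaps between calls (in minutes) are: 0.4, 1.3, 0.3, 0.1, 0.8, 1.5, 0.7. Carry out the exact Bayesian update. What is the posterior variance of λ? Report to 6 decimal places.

With a Gamma(shape α, rate β) prior on the exponential rate λ, the posterior after n observations with total T = Σxᵢ is Gamma(α+n, β+T).
Sum of observations T = 5.1 minutes; n = 7.
Posterior: Gamma(9.37+7, 5.71+5.1) = Gamma(16.37, 10.81).
Var = α/β² = 0.140087.

0.140087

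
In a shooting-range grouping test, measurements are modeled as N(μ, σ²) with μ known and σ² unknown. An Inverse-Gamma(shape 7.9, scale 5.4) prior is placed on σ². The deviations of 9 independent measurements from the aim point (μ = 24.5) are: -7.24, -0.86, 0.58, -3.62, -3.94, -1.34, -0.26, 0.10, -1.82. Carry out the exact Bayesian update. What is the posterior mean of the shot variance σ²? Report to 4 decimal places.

4.3029

With known mean μ and an Inverse-Gamma(α, β) prior on σ², the Normal likelihood is conjugate: posterior is Inv-Gamma(α + n/2, β + Σ(xᵢ−μ)²/2).
Σ(xᵢ−μ)² = (-7.24)² + (-0.86)² + (0.58)² + (-3.62)² + (-3.94)² + (-1.34)² + (-0.26)² + (0.10)² + (-1.82)² = 87.3072.
Posterior: Inv-Gamma(7.9 + 9/2, 5.4 + 87.3072/2) = Inv-Gamma(12.40, 49.05360).
E[σ²|data] = β/(α−1) = 49.05360/11.40 = 4.3029.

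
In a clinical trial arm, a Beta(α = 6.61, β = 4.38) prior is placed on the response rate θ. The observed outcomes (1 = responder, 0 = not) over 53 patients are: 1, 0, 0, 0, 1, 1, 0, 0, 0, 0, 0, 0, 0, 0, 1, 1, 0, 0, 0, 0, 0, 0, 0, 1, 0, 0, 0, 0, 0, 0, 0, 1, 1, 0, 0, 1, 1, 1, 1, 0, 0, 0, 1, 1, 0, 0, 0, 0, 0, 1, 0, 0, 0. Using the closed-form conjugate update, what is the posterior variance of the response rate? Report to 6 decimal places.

0.003441

The Beta prior is conjugate to a Binomial/Bernoulli likelihood; the update adds successes to α and failures to β.
Posterior: Beta(α+k, β+n−k) = Beta(6.61+15, 4.38+38) = Beta(21.61, 42.38).
Var = αβ/((α+β)²(α+β+1)) = 21.61·42.38/(63.99²·64.99) = 0.003441.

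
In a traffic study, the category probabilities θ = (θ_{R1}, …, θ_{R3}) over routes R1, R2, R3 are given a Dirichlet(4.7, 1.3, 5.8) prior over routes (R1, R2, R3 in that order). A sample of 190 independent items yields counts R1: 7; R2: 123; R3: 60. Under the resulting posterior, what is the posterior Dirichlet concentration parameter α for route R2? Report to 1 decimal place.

The Dirichlet prior is conjugate to the Multinomial likelihood: each posterior αⱼ = prior αⱼ + observed count nⱼ.
Posterior concentration: (11.7, 124.3, 65.8), total = 201.8.
α_{R2} = 1.3 + 123 = 124.3.

124.3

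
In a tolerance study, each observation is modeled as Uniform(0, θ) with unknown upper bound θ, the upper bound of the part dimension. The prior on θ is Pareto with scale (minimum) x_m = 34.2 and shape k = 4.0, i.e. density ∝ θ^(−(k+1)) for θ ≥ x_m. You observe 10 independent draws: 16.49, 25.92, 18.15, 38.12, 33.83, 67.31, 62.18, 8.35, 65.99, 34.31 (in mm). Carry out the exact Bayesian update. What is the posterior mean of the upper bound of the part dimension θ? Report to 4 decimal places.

72.4877

A Pareto(scale x_m, shape k) prior on the upper bound θ of Uniform(0, θ) is conjugate: posterior is Pareto(max(x_m, max xᵢ), k + n).
Sample maximum = 67.31; prior scale x_m = 34.2 → posterior scale = max = 67.31.
Posterior shape = 4.0 + 10 = 14.0.
E[θ|data] = k·x_m/(k−1) = 14.0·67.31/13.0 = 72.4877.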